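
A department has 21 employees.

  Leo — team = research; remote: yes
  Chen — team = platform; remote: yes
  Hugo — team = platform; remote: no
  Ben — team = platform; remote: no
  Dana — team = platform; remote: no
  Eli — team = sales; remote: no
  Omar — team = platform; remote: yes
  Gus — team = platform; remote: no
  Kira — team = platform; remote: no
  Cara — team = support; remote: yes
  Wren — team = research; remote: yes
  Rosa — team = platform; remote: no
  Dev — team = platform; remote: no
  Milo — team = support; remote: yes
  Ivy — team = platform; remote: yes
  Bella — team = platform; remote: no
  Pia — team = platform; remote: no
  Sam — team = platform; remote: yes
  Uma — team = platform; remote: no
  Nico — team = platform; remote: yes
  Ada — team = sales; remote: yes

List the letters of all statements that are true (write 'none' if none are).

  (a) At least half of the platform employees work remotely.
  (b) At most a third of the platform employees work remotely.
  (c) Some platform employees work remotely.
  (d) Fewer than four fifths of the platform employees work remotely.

(b), (c), (d)

|A| = 15, |A ∩ B| = 5, |A ∖ B| = 10.
(a) |A ∩ B| ≥ |A ∖ B|: fails.
(b) |A ∩ B| / |A| ≤ 1/3: holds.
(c) A ∩ B ≠ ∅ (|A ∩ B| ≥ 1): holds.
(d) |A ∩ B| / |A| < 4/5: holds.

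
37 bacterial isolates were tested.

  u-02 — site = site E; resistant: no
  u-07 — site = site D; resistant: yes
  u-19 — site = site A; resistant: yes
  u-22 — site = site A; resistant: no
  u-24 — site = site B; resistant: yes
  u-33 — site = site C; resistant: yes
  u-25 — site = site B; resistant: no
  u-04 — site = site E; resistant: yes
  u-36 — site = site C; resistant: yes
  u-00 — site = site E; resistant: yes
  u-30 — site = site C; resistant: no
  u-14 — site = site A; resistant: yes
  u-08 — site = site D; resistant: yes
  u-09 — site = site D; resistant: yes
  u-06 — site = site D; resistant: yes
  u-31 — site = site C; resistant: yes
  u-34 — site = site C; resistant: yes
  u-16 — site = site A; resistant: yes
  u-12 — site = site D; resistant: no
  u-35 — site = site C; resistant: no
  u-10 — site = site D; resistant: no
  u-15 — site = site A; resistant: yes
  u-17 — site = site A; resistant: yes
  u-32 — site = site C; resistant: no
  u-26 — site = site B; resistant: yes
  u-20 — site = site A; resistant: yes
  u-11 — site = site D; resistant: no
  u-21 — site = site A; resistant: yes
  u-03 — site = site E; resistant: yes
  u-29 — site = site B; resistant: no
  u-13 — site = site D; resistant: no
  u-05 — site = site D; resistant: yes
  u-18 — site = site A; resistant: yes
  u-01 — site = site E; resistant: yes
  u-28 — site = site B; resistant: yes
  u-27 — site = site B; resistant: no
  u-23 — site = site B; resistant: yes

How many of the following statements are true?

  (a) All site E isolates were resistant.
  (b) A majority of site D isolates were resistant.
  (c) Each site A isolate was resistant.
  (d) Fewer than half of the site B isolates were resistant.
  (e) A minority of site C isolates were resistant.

1

(a) site E: |A| = 5, |A ∩ B| = 4; needs A ⊆ B, i.e. every element of A is in B (|A ∖ B| = 0) — false.
(b) site D: |A| = 9, |A ∩ B| = 5; needs |A ∩ B| > |A ∖ B| — true.
(c) site A: |A| = 9, |A ∩ B| = 8; needs A ⊆ B, i.e. every element of A is in B (|A ∖ B| = 0) — false.
(d) site B: |A| = 7, |A ∩ B| = 4; needs |A ∩ B| < |A ∖ B| — false.
(e) site C: |A| = 7, |A ∩ B| = 4; needs |A ∩ B| < |A ∖ B| — false.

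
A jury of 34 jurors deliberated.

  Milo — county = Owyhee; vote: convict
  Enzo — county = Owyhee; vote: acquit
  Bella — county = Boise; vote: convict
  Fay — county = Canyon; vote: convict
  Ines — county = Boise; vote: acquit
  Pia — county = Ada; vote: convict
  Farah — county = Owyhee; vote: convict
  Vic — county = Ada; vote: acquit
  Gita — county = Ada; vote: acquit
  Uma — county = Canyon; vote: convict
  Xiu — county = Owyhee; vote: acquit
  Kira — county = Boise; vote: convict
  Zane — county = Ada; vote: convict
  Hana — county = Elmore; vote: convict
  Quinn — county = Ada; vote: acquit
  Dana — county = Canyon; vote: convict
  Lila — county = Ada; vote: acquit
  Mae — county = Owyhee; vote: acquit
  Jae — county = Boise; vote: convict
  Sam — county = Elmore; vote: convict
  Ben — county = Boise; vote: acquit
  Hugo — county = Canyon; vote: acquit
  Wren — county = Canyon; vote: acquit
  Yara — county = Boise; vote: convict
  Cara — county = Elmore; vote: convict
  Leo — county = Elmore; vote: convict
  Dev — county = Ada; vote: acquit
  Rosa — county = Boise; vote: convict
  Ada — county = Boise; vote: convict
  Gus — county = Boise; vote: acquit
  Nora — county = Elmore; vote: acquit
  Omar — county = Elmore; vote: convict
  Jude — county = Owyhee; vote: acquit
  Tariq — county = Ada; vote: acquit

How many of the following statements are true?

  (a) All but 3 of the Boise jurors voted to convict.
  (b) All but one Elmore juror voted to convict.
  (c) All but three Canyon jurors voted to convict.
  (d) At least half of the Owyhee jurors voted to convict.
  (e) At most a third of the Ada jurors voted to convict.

3

(a) Boise: |A| = 9, |A ∩ B| = 6; needs |A ∖ B| = 3 — true.
(b) Elmore: |A| = 6, |A ∩ B| = 5; needs |A ∖ B| = 1 — true.
(c) Canyon: |A| = 5, |A ∩ B| = 3; needs |A ∖ B| = 3 — false.
(d) Owyhee: |A| = 6, |A ∩ B| = 2; needs |A ∩ B| ≥ |A ∖ B| — false.
(e) Ada: |A| = 8, |A ∩ B| = 2; needs |A ∩ B| / |A| ≤ 1/3 — true.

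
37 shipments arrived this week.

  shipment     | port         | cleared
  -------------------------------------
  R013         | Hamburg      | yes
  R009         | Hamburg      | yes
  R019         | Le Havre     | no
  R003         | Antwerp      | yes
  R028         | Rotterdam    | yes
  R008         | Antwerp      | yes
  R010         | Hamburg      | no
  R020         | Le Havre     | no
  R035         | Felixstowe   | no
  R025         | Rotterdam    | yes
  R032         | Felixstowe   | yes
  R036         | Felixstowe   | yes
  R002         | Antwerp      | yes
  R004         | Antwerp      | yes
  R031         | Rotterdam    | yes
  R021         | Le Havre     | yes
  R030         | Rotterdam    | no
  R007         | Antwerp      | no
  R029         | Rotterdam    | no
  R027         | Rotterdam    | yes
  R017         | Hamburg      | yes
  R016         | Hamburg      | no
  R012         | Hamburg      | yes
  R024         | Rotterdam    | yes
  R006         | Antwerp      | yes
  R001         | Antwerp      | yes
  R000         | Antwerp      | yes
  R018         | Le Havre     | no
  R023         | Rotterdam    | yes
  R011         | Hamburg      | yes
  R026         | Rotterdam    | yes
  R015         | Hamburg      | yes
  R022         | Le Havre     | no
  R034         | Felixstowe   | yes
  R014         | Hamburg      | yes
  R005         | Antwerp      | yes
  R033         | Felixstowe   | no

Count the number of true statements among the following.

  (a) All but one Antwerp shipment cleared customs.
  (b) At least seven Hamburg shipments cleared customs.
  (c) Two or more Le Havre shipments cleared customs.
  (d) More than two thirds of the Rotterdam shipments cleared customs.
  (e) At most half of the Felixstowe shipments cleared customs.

3

(a) Antwerp: |A| = 9, |A ∩ B| = 8; needs |A ∖ B| = 1 — true.
(b) Hamburg: |A| = 9, |A ∩ B| = 7; needs |A ∩ B| ≥ 7 — true.
(c) Le Havre: |A| = 5, |A ∩ B| = 1; needs |A ∩ B| ≥ 2 — false.
(d) Rotterdam: |A| = 9, |A ∩ B| = 7; needs |A ∩ B| / |A| > 2/3 — true.
(e) Felixstowe: |A| = 5, |A ∩ B| = 3; needs |A ∩ B| ≤ |A ∖ B| — false.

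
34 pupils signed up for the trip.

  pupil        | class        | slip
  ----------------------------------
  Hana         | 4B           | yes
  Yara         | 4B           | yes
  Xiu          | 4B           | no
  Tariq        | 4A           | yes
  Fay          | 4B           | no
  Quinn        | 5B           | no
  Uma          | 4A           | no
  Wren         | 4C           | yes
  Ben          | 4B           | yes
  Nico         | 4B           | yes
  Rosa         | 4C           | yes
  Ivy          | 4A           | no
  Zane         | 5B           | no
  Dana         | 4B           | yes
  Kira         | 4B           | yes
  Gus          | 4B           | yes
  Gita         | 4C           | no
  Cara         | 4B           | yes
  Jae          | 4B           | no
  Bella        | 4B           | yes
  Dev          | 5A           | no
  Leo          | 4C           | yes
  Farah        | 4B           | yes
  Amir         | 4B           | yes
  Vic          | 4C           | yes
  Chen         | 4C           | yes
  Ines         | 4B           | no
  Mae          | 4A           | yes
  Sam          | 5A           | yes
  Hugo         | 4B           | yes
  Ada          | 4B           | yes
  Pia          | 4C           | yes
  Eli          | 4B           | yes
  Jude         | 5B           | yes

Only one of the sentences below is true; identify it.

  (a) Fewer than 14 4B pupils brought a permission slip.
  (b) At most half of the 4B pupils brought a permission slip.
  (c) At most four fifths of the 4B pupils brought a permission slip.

|A| = 18, |A ∩ B| = 14, |A ∖ B| = 4.
(a) requires |A ∩ B| < 14: false.
(b) requires |A ∩ B| ≤ |A ∖ B|: false.
(c) requires |A ∩ B| / |A| ≤ 4/5: true.

(c)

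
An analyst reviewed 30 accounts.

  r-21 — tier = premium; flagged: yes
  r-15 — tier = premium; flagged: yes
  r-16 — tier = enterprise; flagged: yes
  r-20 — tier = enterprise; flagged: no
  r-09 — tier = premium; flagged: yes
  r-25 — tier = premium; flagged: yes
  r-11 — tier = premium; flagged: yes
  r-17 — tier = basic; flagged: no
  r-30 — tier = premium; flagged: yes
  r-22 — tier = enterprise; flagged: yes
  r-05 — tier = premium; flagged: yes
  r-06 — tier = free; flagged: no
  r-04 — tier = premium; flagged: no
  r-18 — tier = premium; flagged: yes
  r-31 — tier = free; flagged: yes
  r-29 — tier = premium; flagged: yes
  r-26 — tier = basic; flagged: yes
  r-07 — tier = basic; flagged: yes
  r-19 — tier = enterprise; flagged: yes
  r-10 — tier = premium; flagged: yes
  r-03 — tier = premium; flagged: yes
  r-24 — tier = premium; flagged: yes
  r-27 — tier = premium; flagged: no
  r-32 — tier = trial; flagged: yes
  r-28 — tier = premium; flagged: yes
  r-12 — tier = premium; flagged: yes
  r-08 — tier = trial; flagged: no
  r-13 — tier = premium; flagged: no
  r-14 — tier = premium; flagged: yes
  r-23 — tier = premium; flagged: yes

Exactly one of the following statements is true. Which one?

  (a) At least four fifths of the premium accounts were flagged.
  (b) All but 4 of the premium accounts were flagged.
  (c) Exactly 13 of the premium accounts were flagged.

|A| = 19, |A ∩ B| = 16, |A ∖ B| = 3.
(a) requires |A ∩ B| / |A| ≥ 4/5: true.
(b) requires |A ∖ B| = 4: false.
(c) requires |A ∩ B| = 13: false.

(a)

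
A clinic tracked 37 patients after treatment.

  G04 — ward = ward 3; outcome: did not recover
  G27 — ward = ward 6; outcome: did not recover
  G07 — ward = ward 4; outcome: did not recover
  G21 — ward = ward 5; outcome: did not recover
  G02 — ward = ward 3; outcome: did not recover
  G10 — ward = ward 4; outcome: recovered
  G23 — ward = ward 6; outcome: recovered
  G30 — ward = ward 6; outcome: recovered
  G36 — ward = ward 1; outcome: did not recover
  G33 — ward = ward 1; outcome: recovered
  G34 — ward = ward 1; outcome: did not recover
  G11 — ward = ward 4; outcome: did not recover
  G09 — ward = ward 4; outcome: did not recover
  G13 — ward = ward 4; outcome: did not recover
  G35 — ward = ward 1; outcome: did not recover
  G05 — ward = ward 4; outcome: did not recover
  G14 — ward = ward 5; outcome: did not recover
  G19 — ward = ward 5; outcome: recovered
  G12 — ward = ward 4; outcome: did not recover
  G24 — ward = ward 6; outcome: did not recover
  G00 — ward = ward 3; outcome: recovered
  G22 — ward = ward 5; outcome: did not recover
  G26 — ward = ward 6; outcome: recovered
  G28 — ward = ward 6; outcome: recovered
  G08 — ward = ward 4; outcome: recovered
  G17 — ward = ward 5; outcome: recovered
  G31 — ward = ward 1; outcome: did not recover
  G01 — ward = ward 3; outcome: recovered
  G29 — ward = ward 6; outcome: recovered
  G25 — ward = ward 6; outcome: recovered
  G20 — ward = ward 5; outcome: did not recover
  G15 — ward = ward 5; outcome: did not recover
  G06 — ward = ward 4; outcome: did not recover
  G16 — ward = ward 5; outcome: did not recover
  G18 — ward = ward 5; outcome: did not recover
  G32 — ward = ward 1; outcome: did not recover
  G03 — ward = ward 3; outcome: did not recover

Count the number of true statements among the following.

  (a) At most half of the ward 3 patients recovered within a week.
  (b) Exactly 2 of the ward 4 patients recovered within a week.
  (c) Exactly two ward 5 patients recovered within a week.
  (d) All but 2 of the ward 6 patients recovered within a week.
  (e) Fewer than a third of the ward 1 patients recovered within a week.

(a) ward 3: |A| = 5, |A ∩ B| = 2; needs |A ∩ B| ≤ |A ∖ B| — true.
(b) ward 4: |A| = 9, |A ∩ B| = 2; needs |A ∩ B| = 2 — true.
(c) ward 5: |A| = 9, |A ∩ B| = 2; needs |A ∩ B| = 2 — true.
(d) ward 6: |A| = 8, |A ∩ B| = 6; needs |A ∖ B| = 2 — true.
(e) ward 1: |A| = 6, |A ∩ B| = 1; needs |A ∩ B| / |A| < 1/3 — true.

5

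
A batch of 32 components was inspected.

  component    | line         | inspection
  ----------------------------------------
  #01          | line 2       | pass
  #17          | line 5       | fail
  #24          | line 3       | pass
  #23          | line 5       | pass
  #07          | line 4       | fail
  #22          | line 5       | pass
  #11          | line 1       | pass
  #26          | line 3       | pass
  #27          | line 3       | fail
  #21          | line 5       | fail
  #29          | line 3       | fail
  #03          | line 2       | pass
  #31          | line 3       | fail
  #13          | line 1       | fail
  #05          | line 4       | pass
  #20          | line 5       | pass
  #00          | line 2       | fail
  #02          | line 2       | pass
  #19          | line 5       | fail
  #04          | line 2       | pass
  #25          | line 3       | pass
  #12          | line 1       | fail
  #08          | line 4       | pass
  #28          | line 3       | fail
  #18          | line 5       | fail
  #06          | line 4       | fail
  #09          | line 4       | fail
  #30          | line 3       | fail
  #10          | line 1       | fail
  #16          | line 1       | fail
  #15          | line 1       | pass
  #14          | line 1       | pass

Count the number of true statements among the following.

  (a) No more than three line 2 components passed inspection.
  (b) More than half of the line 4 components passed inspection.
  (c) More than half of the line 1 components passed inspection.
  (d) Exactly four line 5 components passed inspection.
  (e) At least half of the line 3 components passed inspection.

0

(a) line 2: |A| = 5, |A ∩ B| = 4; needs |A ∩ B| ≤ 3 — false.
(b) line 4: |A| = 5, |A ∩ B| = 2; needs |A ∩ B| > |A ∖ B| — false.
(c) line 1: |A| = 7, |A ∩ B| = 3; needs |A ∩ B| > |A ∖ B| — false.
(d) line 5: |A| = 7, |A ∩ B| = 3; needs |A ∩ B| = 4 — false.
(e) line 3: |A| = 8, |A ∩ B| = 3; needs |A ∩ B| ≥ |A ∖ B| — false.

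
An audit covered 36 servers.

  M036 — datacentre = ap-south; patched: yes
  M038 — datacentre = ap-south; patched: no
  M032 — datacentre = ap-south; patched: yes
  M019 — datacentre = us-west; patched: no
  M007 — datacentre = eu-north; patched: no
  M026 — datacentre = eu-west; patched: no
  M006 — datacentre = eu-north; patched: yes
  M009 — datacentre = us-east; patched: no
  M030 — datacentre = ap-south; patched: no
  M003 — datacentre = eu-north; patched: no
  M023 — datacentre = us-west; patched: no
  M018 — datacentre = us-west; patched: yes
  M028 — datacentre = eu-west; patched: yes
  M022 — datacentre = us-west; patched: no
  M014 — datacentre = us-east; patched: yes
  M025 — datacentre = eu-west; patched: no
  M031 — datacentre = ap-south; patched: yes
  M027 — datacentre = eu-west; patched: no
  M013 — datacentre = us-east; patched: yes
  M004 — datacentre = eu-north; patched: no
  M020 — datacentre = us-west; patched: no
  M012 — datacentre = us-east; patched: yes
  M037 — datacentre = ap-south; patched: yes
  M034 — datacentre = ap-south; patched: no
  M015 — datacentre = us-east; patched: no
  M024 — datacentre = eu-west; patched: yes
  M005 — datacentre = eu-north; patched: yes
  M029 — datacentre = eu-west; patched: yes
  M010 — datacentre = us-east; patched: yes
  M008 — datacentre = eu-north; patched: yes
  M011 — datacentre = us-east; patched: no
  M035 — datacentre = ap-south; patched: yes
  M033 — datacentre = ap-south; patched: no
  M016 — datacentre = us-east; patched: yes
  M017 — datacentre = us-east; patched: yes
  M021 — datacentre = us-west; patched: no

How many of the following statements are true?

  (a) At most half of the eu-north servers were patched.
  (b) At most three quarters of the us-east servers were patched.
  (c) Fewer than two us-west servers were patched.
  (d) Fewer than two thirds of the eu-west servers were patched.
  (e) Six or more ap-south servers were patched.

4

(a) eu-north: |A| = 6, |A ∩ B| = 3; needs |A ∩ B| ≤ |A ∖ B| — true.
(b) us-east: |A| = 9, |A ∩ B| = 6; needs |A ∩ B| / |A| ≤ 3/4 — true.
(c) us-west: |A| = 6, |A ∩ B| = 1; needs |A ∩ B| < 2 — true.
(d) eu-west: |A| = 6, |A ∩ B| = 3; needs |A ∩ B| / |A| < 2/3 — true.
(e) ap-south: |A| = 9, |A ∩ B| = 5; needs |A ∩ B| ≥ 6 — false.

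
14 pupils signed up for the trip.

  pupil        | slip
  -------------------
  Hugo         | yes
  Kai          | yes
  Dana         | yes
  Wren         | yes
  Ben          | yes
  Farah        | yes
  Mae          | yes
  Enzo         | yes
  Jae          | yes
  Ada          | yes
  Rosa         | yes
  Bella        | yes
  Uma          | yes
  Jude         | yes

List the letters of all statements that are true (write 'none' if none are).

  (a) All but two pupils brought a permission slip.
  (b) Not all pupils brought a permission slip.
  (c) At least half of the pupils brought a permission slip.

(c)

|A| = 14, |A ∩ B| = 14, |A ∖ B| = 0.
(a) |A ∖ B| = 2: fails.
(b) A ⊄ B (|A ∖ B| ≥ 1): fails.
(c) |A ∩ B| ≥ |A ∖ B|: holds.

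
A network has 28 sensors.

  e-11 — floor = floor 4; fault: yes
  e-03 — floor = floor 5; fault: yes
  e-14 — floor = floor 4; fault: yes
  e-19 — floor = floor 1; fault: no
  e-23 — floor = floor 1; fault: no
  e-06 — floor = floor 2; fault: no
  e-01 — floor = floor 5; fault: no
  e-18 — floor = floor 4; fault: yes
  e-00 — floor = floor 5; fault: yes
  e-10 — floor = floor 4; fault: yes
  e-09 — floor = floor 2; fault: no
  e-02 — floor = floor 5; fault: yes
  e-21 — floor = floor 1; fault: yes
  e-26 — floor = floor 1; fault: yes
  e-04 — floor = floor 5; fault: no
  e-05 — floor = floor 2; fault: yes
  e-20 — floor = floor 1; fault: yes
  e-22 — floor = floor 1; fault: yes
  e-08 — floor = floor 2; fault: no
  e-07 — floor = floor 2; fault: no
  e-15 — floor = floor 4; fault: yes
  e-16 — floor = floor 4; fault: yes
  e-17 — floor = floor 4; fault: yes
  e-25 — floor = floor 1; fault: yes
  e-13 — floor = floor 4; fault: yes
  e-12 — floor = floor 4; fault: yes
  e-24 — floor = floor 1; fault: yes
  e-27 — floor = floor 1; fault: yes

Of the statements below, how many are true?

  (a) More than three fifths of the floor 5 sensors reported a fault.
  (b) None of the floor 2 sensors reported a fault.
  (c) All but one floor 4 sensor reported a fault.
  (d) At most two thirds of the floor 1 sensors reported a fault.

(a) floor 5: |A| = 5, |A ∩ B| = 3; needs |A ∩ B| / |A| > 3/5 — false.
(b) floor 2: |A| = 5, |A ∩ B| = 1; needs A ∩ B = ∅ (|A ∩ B| = 0) — false.
(c) floor 4: |A| = 9, |A ∩ B| = 9; needs |A ∖ B| = 1 — false.
(d) floor 1: |A| = 9, |A ∩ B| = 7; needs |A ∩ B| / |A| ≤ 2/3 — false.

0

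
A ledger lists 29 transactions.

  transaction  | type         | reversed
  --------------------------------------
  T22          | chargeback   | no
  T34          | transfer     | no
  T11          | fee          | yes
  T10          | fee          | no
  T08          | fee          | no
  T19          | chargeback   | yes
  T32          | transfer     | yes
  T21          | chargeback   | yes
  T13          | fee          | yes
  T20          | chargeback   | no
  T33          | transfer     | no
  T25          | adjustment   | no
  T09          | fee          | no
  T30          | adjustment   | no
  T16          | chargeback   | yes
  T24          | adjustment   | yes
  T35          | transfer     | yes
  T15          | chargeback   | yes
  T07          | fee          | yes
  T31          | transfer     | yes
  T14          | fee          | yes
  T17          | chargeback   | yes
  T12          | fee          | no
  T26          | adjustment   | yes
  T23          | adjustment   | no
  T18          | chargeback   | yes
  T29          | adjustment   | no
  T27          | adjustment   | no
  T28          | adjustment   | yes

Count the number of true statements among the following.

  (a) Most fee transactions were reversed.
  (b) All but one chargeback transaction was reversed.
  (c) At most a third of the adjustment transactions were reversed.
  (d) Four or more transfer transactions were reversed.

0

(a) fee: |A| = 8, |A ∩ B| = 4; needs |A ∩ B| > |A ∖ B| — false.
(b) chargeback: |A| = 8, |A ∩ B| = 6; needs |A ∖ B| = 1 — false.
(c) adjustment: |A| = 8, |A ∩ B| = 3; needs |A ∩ B| / |A| ≤ 1/3 — false.
(d) transfer: |A| = 5, |A ∩ B| = 3; needs |A ∩ B| ≥ 4 — false.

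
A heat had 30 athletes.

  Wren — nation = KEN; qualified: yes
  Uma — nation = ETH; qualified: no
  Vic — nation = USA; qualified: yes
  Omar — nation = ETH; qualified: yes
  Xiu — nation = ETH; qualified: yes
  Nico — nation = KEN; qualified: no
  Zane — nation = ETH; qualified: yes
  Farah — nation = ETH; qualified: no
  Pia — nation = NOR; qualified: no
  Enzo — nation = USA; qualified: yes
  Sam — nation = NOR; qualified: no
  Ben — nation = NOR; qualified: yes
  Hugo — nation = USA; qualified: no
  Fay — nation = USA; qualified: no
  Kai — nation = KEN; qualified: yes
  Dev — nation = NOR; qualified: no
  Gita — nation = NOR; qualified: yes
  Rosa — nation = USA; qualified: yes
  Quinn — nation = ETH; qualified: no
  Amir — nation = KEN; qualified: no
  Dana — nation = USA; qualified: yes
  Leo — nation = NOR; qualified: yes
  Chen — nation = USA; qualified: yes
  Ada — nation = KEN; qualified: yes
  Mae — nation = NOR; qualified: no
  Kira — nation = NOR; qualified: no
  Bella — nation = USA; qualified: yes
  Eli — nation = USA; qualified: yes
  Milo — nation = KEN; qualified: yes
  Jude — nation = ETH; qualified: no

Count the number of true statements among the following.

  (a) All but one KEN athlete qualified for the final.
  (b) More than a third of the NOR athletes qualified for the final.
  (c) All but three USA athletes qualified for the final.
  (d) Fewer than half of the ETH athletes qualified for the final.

2

(a) KEN: |A| = 6, |A ∩ B| = 4; needs |A ∖ B| = 1 — false.
(b) NOR: |A| = 8, |A ∩ B| = 3; needs |A ∩ B| / |A| > 1/3 — true.
(c) USA: |A| = 9, |A ∩ B| = 7; needs |A ∖ B| = 3 — false.
(d) ETH: |A| = 7, |A ∩ B| = 3; needs |A ∩ B| < |A ∖ B| — true.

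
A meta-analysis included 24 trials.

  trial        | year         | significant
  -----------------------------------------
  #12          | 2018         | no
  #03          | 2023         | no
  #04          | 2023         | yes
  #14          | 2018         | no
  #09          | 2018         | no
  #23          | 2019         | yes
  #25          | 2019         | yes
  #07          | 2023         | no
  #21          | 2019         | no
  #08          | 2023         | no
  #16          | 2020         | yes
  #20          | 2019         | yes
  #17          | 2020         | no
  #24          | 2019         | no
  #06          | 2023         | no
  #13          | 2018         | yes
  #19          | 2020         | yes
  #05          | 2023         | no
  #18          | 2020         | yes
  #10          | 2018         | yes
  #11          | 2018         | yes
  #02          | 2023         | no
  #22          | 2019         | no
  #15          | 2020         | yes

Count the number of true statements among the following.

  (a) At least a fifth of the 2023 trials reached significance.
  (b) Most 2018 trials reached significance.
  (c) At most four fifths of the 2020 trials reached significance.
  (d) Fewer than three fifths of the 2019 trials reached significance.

(a) 2023: |A| = 7, |A ∩ B| = 1; needs |A ∩ B| / |A| ≥ 1/5 — false.
(b) 2018: |A| = 6, |A ∩ B| = 3; needs |A ∩ B| > |A ∖ B| — false.
(c) 2020: |A| = 5, |A ∩ B| = 4; needs |A ∩ B| / |A| ≤ 4/5 — true.
(d) 2019: |A| = 6, |A ∩ B| = 3; needs |A ∩ B| / |A| < 3/5 — true.

2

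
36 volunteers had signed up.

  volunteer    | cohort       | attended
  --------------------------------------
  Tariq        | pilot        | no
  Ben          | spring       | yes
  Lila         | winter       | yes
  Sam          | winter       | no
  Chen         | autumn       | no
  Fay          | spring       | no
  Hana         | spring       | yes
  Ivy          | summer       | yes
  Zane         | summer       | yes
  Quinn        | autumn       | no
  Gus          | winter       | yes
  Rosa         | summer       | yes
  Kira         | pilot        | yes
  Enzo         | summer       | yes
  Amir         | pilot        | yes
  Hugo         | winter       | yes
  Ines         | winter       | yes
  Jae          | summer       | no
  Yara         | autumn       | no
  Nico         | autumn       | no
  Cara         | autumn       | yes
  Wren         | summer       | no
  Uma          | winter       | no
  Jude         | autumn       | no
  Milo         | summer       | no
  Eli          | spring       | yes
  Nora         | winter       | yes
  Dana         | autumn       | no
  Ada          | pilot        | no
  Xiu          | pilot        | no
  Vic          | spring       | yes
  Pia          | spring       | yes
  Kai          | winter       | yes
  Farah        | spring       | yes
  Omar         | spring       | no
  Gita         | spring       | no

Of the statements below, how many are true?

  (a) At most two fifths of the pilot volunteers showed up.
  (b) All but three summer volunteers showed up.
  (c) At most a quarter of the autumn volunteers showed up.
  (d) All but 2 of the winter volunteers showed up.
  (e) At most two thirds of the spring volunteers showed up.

5

(a) pilot: |A| = 5, |A ∩ B| = 2; needs |A ∩ B| / |A| ≤ 2/5 — true.
(b) summer: |A| = 7, |A ∩ B| = 4; needs |A ∖ B| = 3 — true.
(c) autumn: |A| = 7, |A ∩ B| = 1; needs |A ∩ B| / |A| ≤ 1/4 — true.
(d) winter: |A| = 8, |A ∩ B| = 6; needs |A ∖ B| = 2 — true.
(e) spring: |A| = 9, |A ∩ B| = 6; needs |A ∩ B| / |A| ≤ 2/3 — true.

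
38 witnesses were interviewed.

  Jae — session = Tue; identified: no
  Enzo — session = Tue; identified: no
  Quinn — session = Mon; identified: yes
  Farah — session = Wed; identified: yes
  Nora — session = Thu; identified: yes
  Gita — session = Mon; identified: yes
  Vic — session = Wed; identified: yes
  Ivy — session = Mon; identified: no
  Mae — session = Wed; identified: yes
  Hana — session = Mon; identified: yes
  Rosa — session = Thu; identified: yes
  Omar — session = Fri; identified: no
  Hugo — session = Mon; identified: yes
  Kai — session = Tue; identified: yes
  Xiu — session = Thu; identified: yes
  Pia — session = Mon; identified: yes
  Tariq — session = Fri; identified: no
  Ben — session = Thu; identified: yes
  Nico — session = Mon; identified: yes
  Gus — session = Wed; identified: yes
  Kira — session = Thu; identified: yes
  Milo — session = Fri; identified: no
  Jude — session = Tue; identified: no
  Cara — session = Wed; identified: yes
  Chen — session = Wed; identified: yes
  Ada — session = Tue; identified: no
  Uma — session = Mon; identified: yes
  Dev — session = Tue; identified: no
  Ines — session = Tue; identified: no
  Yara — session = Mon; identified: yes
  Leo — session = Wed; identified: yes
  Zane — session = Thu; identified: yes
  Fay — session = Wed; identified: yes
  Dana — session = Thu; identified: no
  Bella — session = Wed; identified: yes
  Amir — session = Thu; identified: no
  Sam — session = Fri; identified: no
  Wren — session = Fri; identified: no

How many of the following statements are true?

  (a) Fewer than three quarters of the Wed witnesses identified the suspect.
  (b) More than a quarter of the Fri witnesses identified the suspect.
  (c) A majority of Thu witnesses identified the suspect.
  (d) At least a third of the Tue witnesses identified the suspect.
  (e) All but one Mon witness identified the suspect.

2

(a) Wed: |A| = 9, |A ∩ B| = 9; needs |A ∩ B| / |A| < 3/4 — false.
(b) Fri: |A| = 5, |A ∩ B| = 0; needs |A ∩ B| / |A| > 1/4 — false.
(c) Thu: |A| = 8, |A ∩ B| = 6; needs |A ∩ B| > |A ∖ B| — true.
(d) Tue: |A| = 7, |A ∩ B| = 1; needs |A ∩ B| / |A| ≥ 1/3 — false.
(e) Mon: |A| = 9, |A ∩ B| = 8; needs |A ∖ B| = 1 — true.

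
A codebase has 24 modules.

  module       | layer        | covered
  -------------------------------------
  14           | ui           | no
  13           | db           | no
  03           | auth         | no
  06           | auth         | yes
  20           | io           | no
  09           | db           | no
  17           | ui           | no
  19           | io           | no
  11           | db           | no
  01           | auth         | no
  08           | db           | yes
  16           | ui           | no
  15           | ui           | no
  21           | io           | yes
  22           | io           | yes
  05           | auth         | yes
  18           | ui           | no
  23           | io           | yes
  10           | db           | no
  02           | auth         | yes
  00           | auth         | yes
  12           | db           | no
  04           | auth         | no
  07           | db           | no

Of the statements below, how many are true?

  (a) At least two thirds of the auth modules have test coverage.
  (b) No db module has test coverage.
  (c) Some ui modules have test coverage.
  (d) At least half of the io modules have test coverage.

(a) auth: |A| = 7, |A ∩ B| = 4; needs |A ∩ B| / |A| ≥ 2/3 — false.
(b) db: |A| = 7, |A ∩ B| = 1; needs A ∩ B = ∅ (|A ∩ B| = 0) — false.
(c) ui: |A| = 5, |A ∩ B| = 0; needs A ∩ B ≠ ∅ (|A ∩ B| ≥ 1) — false.
(d) io: |A| = 5, |A ∩ B| = 3; needs |A ∩ B| ≥ |A ∖ B| — true.

1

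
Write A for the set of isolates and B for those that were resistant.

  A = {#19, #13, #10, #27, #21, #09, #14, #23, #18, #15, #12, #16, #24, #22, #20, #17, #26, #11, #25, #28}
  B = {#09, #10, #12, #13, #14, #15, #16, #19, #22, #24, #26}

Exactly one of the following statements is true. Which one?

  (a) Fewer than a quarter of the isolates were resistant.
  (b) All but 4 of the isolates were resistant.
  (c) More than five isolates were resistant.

|A| = 20, |A ∩ B| = 11, |A ∖ B| = 9.
(a) requires |A ∩ B| / |A| < 1/4: false.
(b) requires |A ∖ B| = 4: false.
(c) requires |A ∩ B| > 5: true.

(c)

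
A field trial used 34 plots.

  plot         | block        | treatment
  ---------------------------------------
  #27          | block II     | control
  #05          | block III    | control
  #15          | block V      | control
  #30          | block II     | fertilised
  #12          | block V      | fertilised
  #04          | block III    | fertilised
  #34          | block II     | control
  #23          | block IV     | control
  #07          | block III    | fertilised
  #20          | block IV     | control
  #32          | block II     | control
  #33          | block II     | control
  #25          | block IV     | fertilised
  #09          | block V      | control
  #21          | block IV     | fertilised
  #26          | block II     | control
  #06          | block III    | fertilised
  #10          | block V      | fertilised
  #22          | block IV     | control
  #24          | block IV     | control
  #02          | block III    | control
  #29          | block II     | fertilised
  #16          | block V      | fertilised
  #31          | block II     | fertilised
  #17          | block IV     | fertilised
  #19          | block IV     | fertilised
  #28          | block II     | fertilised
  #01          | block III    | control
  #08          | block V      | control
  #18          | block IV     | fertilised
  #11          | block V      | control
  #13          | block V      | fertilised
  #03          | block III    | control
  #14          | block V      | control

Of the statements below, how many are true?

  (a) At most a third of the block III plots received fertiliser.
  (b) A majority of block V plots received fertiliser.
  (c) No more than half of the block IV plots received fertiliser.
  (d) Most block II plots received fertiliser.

0

(a) block III: |A| = 7, |A ∩ B| = 3; needs |A ∩ B| / |A| ≤ 1/3 — false.
(b) block V: |A| = 9, |A ∩ B| = 4; needs |A ∩ B| > |A ∖ B| — false.
(c) block IV: |A| = 9, |A ∩ B| = 5; needs |A ∩ B| ≤ |A ∖ B| — false.
(d) block II: |A| = 9, |A ∩ B| = 4; needs |A ∩ B| > |A ∖ B| — false.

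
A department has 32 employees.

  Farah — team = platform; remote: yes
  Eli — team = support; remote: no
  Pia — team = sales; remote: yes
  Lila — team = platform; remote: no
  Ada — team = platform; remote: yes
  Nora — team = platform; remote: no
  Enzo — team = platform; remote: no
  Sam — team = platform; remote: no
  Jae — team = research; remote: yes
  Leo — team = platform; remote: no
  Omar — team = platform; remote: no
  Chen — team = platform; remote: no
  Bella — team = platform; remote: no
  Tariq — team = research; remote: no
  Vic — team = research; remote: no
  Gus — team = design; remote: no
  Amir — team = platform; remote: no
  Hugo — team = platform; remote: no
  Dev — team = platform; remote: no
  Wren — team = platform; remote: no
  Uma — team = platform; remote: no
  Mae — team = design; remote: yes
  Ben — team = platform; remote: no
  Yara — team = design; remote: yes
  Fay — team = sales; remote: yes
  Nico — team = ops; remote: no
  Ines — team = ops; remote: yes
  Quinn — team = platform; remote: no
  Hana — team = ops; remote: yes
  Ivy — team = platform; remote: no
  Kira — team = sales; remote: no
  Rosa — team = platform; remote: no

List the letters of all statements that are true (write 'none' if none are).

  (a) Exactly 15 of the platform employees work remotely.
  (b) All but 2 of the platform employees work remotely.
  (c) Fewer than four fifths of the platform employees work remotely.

(c)

|A| = 19, |A ∩ B| = 2, |A ∖ B| = 17.
(a) |A ∩ B| = 15: fails.
(b) |A ∖ B| = 2: fails.
(c) |A ∩ B| / |A| < 4/5: holds.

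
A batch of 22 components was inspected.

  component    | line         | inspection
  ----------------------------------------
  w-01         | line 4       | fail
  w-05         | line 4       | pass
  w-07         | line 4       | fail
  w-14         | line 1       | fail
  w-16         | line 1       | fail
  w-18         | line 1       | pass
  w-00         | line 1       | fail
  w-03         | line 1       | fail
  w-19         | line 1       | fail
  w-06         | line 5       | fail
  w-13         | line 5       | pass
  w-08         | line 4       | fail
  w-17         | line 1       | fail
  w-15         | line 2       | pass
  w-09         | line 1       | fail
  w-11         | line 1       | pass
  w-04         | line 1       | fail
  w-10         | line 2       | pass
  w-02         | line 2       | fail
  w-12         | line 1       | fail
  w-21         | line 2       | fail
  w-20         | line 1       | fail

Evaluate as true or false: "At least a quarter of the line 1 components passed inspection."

'At least a quarter of the line 1 components passed inspection' holds iff |A ∩ B| / |A| ≥ 1/4.
A (the restrictor) = {w-14, w-16, w-18, w-00, w-03, w-19, w-17, w-09, w-11, w-04, w-12, w-20}, |A| = 12.
A ∩ B = {w-18, w-11}, so |A ∩ B| = 2.
A ∖ B = {w-14, w-16, w-00, w-03, w-19, w-17, w-09, w-04, w-12, w-20}, so |A ∖ B| = 10.
|A ∩ B|/|A| = 2/12, so the statement is false.

False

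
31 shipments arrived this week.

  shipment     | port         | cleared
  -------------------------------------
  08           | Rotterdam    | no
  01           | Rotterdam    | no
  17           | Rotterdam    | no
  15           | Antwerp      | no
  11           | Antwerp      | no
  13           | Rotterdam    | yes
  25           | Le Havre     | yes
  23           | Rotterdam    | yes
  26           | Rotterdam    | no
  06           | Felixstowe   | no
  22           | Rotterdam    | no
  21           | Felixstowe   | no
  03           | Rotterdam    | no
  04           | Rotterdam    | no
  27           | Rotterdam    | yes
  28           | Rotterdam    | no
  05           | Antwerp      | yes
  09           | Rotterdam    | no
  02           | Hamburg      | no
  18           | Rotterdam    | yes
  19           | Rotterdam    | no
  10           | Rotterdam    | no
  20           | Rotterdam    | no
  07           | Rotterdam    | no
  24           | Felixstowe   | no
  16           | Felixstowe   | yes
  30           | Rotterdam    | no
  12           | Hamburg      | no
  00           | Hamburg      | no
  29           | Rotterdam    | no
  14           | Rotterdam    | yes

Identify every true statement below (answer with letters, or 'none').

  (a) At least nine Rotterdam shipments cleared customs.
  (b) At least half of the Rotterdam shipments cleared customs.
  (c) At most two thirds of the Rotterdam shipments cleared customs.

|A| = 20, |A ∩ B| = 5, |A ∖ B| = 15.
(a) |A ∩ B| ≥ 9: fails.
(b) |A ∩ B| ≥ |A ∖ B|: fails.
(c) |A ∩ B| / |A| ≤ 2/3: holds.

(c)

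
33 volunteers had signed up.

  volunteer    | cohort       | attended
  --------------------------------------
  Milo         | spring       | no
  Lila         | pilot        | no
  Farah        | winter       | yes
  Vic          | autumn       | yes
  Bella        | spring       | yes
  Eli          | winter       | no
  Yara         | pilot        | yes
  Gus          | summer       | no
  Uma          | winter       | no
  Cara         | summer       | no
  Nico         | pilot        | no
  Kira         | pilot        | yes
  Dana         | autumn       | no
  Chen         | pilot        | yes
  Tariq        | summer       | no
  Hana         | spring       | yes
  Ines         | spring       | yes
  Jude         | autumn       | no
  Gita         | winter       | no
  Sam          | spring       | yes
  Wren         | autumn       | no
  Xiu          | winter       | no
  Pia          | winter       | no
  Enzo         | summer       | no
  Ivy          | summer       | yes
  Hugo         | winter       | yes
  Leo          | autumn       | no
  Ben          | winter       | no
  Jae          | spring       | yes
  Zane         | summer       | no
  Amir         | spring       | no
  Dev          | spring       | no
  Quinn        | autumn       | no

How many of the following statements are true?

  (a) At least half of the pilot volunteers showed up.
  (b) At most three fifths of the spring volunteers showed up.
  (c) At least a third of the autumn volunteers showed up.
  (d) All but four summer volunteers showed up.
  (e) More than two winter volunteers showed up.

1

(a) pilot: |A| = 5, |A ∩ B| = 3; needs |A ∩ B| ≥ |A ∖ B| — true.
(b) spring: |A| = 8, |A ∩ B| = 5; needs |A ∩ B| / |A| ≤ 3/5 — false.
(c) autumn: |A| = 6, |A ∩ B| = 1; needs |A ∩ B| / |A| ≥ 1/3 — false.
(d) summer: |A| = 6, |A ∩ B| = 1; needs |A ∖ B| = 4 — false.
(e) winter: |A| = 8, |A ∩ B| = 2; needs |A ∩ B| > 2 — false.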